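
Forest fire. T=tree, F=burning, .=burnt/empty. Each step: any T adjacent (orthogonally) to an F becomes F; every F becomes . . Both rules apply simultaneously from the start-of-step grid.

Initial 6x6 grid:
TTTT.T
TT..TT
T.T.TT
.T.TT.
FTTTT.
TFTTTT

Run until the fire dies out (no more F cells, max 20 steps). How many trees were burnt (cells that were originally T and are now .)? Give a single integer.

Answer: 17

Derivation:
Step 1: +3 fires, +2 burnt (F count now 3)
Step 2: +3 fires, +3 burnt (F count now 3)
Step 3: +2 fires, +3 burnt (F count now 2)
Step 4: +3 fires, +2 burnt (F count now 3)
Step 5: +1 fires, +3 burnt (F count now 1)
Step 6: +1 fires, +1 burnt (F count now 1)
Step 7: +2 fires, +1 burnt (F count now 2)
Step 8: +1 fires, +2 burnt (F count now 1)
Step 9: +1 fires, +1 burnt (F count now 1)
Step 10: +0 fires, +1 burnt (F count now 0)
Fire out after step 10
Initially T: 25, now '.': 28
Total burnt (originally-T cells now '.'): 17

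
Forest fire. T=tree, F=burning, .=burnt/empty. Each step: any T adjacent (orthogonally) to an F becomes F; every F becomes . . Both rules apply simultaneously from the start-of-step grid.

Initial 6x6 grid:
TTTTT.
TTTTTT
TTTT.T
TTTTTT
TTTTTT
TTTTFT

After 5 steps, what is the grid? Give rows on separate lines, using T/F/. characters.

Step 1: 3 trees catch fire, 1 burn out
  TTTTT.
  TTTTTT
  TTTT.T
  TTTTTT
  TTTTFT
  TTTF.F
Step 2: 4 trees catch fire, 3 burn out
  TTTTT.
  TTTTTT
  TTTT.T
  TTTTFT
  TTTF.F
  TTF...
Step 3: 4 trees catch fire, 4 burn out
  TTTTT.
  TTTTTT
  TTTT.T
  TTTF.F
  TTF...
  TF....
Step 4: 5 trees catch fire, 4 burn out
  TTTTT.
  TTTTTT
  TTTF.F
  TTF...
  TF....
  F.....
Step 5: 5 trees catch fire, 5 burn out
  TTTTT.
  TTTFTF
  TTF...
  TF....
  F.....
  ......

TTTTT.
TTTFTF
TTF...
TF....
F.....
......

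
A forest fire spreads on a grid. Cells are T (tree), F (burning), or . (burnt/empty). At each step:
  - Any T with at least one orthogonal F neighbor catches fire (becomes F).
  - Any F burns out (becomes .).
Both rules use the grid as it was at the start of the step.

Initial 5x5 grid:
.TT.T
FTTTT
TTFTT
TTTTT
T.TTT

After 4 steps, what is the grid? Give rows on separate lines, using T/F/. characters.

Step 1: 6 trees catch fire, 2 burn out
  .TT.T
  .FFTT
  FF.FT
  TTFTT
  T.TTT
Step 2: 8 trees catch fire, 6 burn out
  .FF.T
  ...FT
  ....F
  FF.FT
  T.FTT
Step 3: 4 trees catch fire, 8 burn out
  ....T
  ....F
  .....
  ....F
  F..FT
Step 4: 2 trees catch fire, 4 burn out
  ....F
  .....
  .....
  .....
  ....F

....F
.....
.....
.....
....F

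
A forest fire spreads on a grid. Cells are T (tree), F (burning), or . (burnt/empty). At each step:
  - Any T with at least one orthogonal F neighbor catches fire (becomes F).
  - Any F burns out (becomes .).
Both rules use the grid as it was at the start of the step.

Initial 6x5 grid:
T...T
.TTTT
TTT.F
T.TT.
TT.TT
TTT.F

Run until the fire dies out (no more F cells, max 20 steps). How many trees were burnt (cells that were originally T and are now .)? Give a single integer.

Answer: 18

Derivation:
Step 1: +2 fires, +2 burnt (F count now 2)
Step 2: +3 fires, +2 burnt (F count now 3)
Step 3: +2 fires, +3 burnt (F count now 2)
Step 4: +3 fires, +2 burnt (F count now 3)
Step 5: +1 fires, +3 burnt (F count now 1)
Step 6: +1 fires, +1 burnt (F count now 1)
Step 7: +1 fires, +1 burnt (F count now 1)
Step 8: +1 fires, +1 burnt (F count now 1)
Step 9: +2 fires, +1 burnt (F count now 2)
Step 10: +1 fires, +2 burnt (F count now 1)
Step 11: +1 fires, +1 burnt (F count now 1)
Step 12: +0 fires, +1 burnt (F count now 0)
Fire out after step 12
Initially T: 19, now '.': 29
Total burnt (originally-T cells now '.'): 18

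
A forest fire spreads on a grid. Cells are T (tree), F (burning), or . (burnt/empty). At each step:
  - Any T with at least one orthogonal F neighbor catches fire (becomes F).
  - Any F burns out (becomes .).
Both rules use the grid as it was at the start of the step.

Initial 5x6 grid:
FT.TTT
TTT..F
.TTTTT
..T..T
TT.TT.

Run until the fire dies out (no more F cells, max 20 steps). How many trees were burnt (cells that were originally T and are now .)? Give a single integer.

Answer: 14

Derivation:
Step 1: +4 fires, +2 burnt (F count now 4)
Step 2: +4 fires, +4 burnt (F count now 4)
Step 3: +4 fires, +4 burnt (F count now 4)
Step 4: +1 fires, +4 burnt (F count now 1)
Step 5: +1 fires, +1 burnt (F count now 1)
Step 6: +0 fires, +1 burnt (F count now 0)
Fire out after step 6
Initially T: 18, now '.': 26
Total burnt (originally-T cells now '.'): 14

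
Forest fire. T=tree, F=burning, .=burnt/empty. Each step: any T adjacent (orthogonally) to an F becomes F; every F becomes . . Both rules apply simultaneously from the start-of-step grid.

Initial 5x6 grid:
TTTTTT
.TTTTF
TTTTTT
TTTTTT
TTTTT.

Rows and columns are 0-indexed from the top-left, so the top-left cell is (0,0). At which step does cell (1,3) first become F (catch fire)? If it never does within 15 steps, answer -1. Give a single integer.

Step 1: cell (1,3)='T' (+3 fires, +1 burnt)
Step 2: cell (1,3)='F' (+4 fires, +3 burnt)
  -> target ignites at step 2
Step 3: cell (1,3)='.' (+4 fires, +4 burnt)
Step 4: cell (1,3)='.' (+5 fires, +4 burnt)
Step 5: cell (1,3)='.' (+4 fires, +5 burnt)
Step 6: cell (1,3)='.' (+4 fires, +4 burnt)
Step 7: cell (1,3)='.' (+2 fires, +4 burnt)
Step 8: cell (1,3)='.' (+1 fires, +2 burnt)
Step 9: cell (1,3)='.' (+0 fires, +1 burnt)
  fire out at step 9

2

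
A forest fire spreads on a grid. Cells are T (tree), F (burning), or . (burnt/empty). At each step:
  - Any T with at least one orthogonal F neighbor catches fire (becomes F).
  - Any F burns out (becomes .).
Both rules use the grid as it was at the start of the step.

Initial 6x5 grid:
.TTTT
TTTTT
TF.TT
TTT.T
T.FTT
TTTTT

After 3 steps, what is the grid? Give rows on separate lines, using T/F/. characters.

Step 1: 6 trees catch fire, 2 burn out
  .TTTT
  TFTTT
  F..TT
  TFF.T
  T..FT
  TTFTT
Step 2: 7 trees catch fire, 6 burn out
  .FTTT
  F.FTT
  ...TT
  F...T
  T...F
  TF.FT
Step 3: 6 trees catch fire, 7 burn out
  ..FTT
  ...FT
  ...TT
  ....F
  F....
  F...F

..FTT
...FT
...TT
....F
F....
F...F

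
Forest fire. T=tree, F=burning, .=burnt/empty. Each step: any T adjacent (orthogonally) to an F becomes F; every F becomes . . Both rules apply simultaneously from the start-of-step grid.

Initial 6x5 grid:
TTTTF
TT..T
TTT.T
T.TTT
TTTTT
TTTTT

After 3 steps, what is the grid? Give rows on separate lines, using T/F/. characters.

Step 1: 2 trees catch fire, 1 burn out
  TTTF.
  TT..F
  TTT.T
  T.TTT
  TTTTT
  TTTTT
Step 2: 2 trees catch fire, 2 burn out
  TTF..
  TT...
  TTT.F
  T.TTT
  TTTTT
  TTTTT
Step 3: 2 trees catch fire, 2 burn out
  TF...
  TT...
  TTT..
  T.TTF
  TTTTT
  TTTTT

TF...
TT...
TTT..
T.TTF
TTTTT
TTTTT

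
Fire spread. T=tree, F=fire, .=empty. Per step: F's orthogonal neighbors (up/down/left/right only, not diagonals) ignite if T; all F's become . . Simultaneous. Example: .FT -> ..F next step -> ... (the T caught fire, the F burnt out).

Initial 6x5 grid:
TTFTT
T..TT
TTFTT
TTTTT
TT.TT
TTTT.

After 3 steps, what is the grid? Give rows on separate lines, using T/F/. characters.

Step 1: 5 trees catch fire, 2 burn out
  TF.FT
  T..TT
  TF.FT
  TTFTT
  TT.TT
  TTTT.
Step 2: 7 trees catch fire, 5 burn out
  F...F
  T..FT
  F...F
  TF.FT
  TT.TT
  TTTT.
Step 3: 6 trees catch fire, 7 burn out
  .....
  F...F
  .....
  F...F
  TF.FT
  TTTT.

.....
F...F
.....
F...F
TF.FT
TTTT.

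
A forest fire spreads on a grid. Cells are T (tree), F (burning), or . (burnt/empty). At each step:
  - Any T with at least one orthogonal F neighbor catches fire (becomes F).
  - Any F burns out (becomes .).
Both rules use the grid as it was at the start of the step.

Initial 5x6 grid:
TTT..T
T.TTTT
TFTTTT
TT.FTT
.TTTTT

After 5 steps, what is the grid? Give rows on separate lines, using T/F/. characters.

Step 1: 6 trees catch fire, 2 burn out
  TTT..T
  T.TTTT
  F.FFTT
  TF..FT
  .TTFTT
Step 2: 9 trees catch fire, 6 burn out
  TTT..T
  F.FFTT
  ....FT
  F....F
  .FF.FT
Step 3: 5 trees catch fire, 9 burn out
  FTF..T
  ....FT
  .....F
  ......
  .....F
Step 4: 2 trees catch fire, 5 burn out
  .F...T
  .....F
  ......
  ......
  ......
Step 5: 1 trees catch fire, 2 burn out
  .....F
  ......
  ......
  ......
  ......

.....F
......
......
......
......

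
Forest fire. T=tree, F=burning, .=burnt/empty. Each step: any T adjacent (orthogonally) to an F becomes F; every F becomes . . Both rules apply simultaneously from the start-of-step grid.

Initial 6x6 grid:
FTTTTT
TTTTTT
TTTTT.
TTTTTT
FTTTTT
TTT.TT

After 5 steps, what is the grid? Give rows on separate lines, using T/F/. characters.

Step 1: 5 trees catch fire, 2 burn out
  .FTTTT
  FTTTTT
  TTTTT.
  FTTTTT
  .FTTTT
  FTT.TT
Step 2: 6 trees catch fire, 5 burn out
  ..FTTT
  .FTTTT
  FTTTT.
  .FTTTT
  ..FTTT
  .FT.TT
Step 3: 6 trees catch fire, 6 burn out
  ...FTT
  ..FTTT
  .FTTT.
  ..FTTT
  ...FTT
  ..F.TT
Step 4: 5 trees catch fire, 6 burn out
  ....FT
  ...FTT
  ..FTT.
  ...FTT
  ....FT
  ....TT
Step 5: 6 trees catch fire, 5 burn out
  .....F
  ....FT
  ...FT.
  ....FT
  .....F
  ....FT

.....F
....FT
...FT.
....FT
.....F
....FT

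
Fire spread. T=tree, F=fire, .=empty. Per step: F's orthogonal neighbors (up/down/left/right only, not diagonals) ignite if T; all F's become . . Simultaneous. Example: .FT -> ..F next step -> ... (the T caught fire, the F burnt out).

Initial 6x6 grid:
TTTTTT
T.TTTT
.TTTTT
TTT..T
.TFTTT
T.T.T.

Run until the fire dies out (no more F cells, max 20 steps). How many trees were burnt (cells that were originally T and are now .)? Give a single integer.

Step 1: +4 fires, +1 burnt (F count now 4)
Step 2: +3 fires, +4 burnt (F count now 3)
Step 3: +6 fires, +3 burnt (F count now 6)
Step 4: +4 fires, +6 burnt (F count now 4)
Step 5: +4 fires, +4 burnt (F count now 4)
Step 6: +3 fires, +4 burnt (F count now 3)
Step 7: +2 fires, +3 burnt (F count now 2)
Step 8: +0 fires, +2 burnt (F count now 0)
Fire out after step 8
Initially T: 27, now '.': 35
Total burnt (originally-T cells now '.'): 26

Answer: 26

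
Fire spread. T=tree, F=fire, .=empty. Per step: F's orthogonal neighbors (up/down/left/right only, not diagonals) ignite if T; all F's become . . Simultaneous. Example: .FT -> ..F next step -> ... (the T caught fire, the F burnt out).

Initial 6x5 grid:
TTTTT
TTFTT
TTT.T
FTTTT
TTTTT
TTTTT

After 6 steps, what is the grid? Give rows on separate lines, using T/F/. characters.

Step 1: 7 trees catch fire, 2 burn out
  TTFTT
  TF.FT
  FTF.T
  .FTTT
  FTTTT
  TTTTT
Step 2: 8 trees catch fire, 7 burn out
  TF.FT
  F...F
  .F..T
  ..FTT
  .FTTT
  FTTTT
Step 3: 6 trees catch fire, 8 burn out
  F...F
  .....
  ....F
  ...FT
  ..FTT
  .FTTT
Step 4: 3 trees catch fire, 6 burn out
  .....
  .....
  .....
  ....F
  ...FT
  ..FTT
Step 5: 2 trees catch fire, 3 burn out
  .....
  .....
  .....
  .....
  ....F
  ...FT
Step 6: 1 trees catch fire, 2 burn out
  .....
  .....
  .....
  .....
  .....
  ....F

.....
.....
.....
.....
.....
....F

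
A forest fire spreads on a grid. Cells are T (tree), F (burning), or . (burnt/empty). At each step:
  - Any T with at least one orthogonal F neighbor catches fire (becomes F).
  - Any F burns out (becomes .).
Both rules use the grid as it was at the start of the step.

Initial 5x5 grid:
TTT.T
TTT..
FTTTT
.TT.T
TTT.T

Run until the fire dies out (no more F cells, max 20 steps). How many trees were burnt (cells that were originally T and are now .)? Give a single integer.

Answer: 17

Derivation:
Step 1: +2 fires, +1 burnt (F count now 2)
Step 2: +4 fires, +2 burnt (F count now 4)
Step 3: +5 fires, +4 burnt (F count now 5)
Step 4: +4 fires, +5 burnt (F count now 4)
Step 5: +1 fires, +4 burnt (F count now 1)
Step 6: +1 fires, +1 burnt (F count now 1)
Step 7: +0 fires, +1 burnt (F count now 0)
Fire out after step 7
Initially T: 18, now '.': 24
Total burnt (originally-T cells now '.'): 17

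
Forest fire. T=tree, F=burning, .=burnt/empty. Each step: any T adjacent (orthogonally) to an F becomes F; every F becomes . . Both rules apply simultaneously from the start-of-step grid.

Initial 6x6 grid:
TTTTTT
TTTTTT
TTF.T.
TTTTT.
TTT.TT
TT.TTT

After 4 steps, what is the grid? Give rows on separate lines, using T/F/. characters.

Step 1: 3 trees catch fire, 1 burn out
  TTTTTT
  TTFTTT
  TF..T.
  TTFTT.
  TTT.TT
  TT.TTT
Step 2: 7 trees catch fire, 3 burn out
  TTFTTT
  TF.FTT
  F...T.
  TF.FT.
  TTF.TT
  TT.TTT
Step 3: 7 trees catch fire, 7 burn out
  TF.FTT
  F...FT
  ....T.
  F...F.
  TF..TT
  TT.TTT
Step 4: 7 trees catch fire, 7 burn out
  F...FT
  .....F
  ....F.
  ......
  F...FT
  TF.TTT

F...FT
.....F
....F.
......
F...FT
TF.TTT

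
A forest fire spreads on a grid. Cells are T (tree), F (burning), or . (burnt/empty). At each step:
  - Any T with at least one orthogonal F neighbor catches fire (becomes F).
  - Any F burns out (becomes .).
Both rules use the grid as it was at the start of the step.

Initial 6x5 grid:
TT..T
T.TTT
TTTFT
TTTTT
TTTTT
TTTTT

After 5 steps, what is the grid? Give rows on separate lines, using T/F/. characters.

Step 1: 4 trees catch fire, 1 burn out
  TT..T
  T.TFT
  TTF.F
  TTTFT
  TTTTT
  TTTTT
Step 2: 6 trees catch fire, 4 burn out
  TT..T
  T.F.F
  TF...
  TTF.F
  TTTFT
  TTTTT
Step 3: 6 trees catch fire, 6 burn out
  TT..F
  T....
  F....
  TF...
  TTF.F
  TTTFT
Step 4: 5 trees catch fire, 6 burn out
  TT...
  F....
  .....
  F....
  TF...
  TTF.F
Step 5: 3 trees catch fire, 5 burn out
  FT...
  .....
  .....
  .....
  F....
  TF...

FT...
.....
.....
.....
F....
TF...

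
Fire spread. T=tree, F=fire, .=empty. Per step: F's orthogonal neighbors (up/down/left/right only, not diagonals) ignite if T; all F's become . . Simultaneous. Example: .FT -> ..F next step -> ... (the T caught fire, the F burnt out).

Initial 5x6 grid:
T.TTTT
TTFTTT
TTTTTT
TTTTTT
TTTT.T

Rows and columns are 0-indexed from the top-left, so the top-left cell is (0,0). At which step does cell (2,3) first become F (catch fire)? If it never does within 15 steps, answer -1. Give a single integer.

Step 1: cell (2,3)='T' (+4 fires, +1 burnt)
Step 2: cell (2,3)='F' (+6 fires, +4 burnt)
  -> target ignites at step 2
Step 3: cell (2,3)='.' (+8 fires, +6 burnt)
Step 4: cell (2,3)='.' (+6 fires, +8 burnt)
Step 5: cell (2,3)='.' (+2 fires, +6 burnt)
Step 6: cell (2,3)='.' (+1 fires, +2 burnt)
Step 7: cell (2,3)='.' (+0 fires, +1 burnt)
  fire out at step 7

2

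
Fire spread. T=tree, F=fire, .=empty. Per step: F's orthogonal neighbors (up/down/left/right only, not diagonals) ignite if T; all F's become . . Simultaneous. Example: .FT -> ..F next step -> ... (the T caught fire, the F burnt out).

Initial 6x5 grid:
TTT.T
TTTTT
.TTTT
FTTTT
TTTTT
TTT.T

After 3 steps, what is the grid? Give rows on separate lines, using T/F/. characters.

Step 1: 2 trees catch fire, 1 burn out
  TTT.T
  TTTTT
  .TTTT
  .FTTT
  FTTTT
  TTT.T
Step 2: 4 trees catch fire, 2 burn out
  TTT.T
  TTTTT
  .FTTT
  ..FTT
  .FTTT
  FTT.T
Step 3: 5 trees catch fire, 4 burn out
  TTT.T
  TFTTT
  ..FTT
  ...FT
  ..FTT
  .FT.T

TTT.T
TFTTT
..FTT
...FT
..FTT
.FT.T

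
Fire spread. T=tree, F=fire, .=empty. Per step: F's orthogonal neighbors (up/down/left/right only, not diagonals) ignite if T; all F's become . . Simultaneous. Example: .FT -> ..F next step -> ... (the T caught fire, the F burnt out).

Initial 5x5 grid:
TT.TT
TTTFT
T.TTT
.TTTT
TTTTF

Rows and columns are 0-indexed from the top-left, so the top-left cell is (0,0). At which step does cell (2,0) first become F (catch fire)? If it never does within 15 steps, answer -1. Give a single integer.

Step 1: cell (2,0)='T' (+6 fires, +2 burnt)
Step 2: cell (2,0)='T' (+6 fires, +6 burnt)
Step 3: cell (2,0)='T' (+4 fires, +6 burnt)
Step 4: cell (2,0)='F' (+4 fires, +4 burnt)
  -> target ignites at step 4
Step 5: cell (2,0)='.' (+0 fires, +4 burnt)
  fire out at step 5

4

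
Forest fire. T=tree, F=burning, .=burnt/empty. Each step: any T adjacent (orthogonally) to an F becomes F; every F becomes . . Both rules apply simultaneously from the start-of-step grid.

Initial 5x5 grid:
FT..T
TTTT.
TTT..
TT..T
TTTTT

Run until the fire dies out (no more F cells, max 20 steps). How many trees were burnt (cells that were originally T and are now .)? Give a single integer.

Step 1: +2 fires, +1 burnt (F count now 2)
Step 2: +2 fires, +2 burnt (F count now 2)
Step 3: +3 fires, +2 burnt (F count now 3)
Step 4: +4 fires, +3 burnt (F count now 4)
Step 5: +1 fires, +4 burnt (F count now 1)
Step 6: +1 fires, +1 burnt (F count now 1)
Step 7: +1 fires, +1 burnt (F count now 1)
Step 8: +1 fires, +1 burnt (F count now 1)
Step 9: +1 fires, +1 burnt (F count now 1)
Step 10: +0 fires, +1 burnt (F count now 0)
Fire out after step 10
Initially T: 17, now '.': 24
Total burnt (originally-T cells now '.'): 16

Answer: 16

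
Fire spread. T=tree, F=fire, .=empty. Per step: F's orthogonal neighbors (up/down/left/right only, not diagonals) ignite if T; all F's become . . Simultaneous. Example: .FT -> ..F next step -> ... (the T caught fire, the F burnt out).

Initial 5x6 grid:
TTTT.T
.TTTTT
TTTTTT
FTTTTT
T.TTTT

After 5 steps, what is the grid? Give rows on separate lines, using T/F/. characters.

Step 1: 3 trees catch fire, 1 burn out
  TTTT.T
  .TTTTT
  FTTTTT
  .FTTTT
  F.TTTT
Step 2: 2 trees catch fire, 3 burn out
  TTTT.T
  .TTTTT
  .FTTTT
  ..FTTT
  ..TTTT
Step 3: 4 trees catch fire, 2 burn out
  TTTT.T
  .FTTTT
  ..FTTT
  ...FTT
  ..FTTT
Step 4: 5 trees catch fire, 4 burn out
  TFTT.T
  ..FTTT
  ...FTT
  ....FT
  ...FTT
Step 5: 6 trees catch fire, 5 burn out
  F.FT.T
  ...FTT
  ....FT
  .....F
  ....FT

F.FT.T
...FTT
....FT
.....F
....FT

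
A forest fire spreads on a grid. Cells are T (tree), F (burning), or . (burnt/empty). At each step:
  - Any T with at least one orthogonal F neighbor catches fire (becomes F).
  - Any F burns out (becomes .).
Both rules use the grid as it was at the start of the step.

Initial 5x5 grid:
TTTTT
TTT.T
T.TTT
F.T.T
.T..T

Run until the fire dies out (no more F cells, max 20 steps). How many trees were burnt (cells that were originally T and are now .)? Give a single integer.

Step 1: +1 fires, +1 burnt (F count now 1)
Step 2: +1 fires, +1 burnt (F count now 1)
Step 3: +2 fires, +1 burnt (F count now 2)
Step 4: +2 fires, +2 burnt (F count now 2)
Step 5: +2 fires, +2 burnt (F count now 2)
Step 6: +3 fires, +2 burnt (F count now 3)
Step 7: +2 fires, +3 burnt (F count now 2)
Step 8: +2 fires, +2 burnt (F count now 2)
Step 9: +1 fires, +2 burnt (F count now 1)
Step 10: +0 fires, +1 burnt (F count now 0)
Fire out after step 10
Initially T: 17, now '.': 24
Total burnt (originally-T cells now '.'): 16

Answer: 16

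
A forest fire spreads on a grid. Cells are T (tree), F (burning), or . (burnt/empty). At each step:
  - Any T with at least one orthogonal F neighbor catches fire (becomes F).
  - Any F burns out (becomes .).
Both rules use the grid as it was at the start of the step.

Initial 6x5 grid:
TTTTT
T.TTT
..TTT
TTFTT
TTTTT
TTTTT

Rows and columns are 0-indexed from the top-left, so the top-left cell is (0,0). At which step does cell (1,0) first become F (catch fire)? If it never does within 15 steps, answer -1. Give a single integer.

Step 1: cell (1,0)='T' (+4 fires, +1 burnt)
Step 2: cell (1,0)='T' (+7 fires, +4 burnt)
Step 3: cell (1,0)='T' (+7 fires, +7 burnt)
Step 4: cell (1,0)='T' (+5 fires, +7 burnt)
Step 5: cell (1,0)='T' (+2 fires, +5 burnt)
Step 6: cell (1,0)='F' (+1 fires, +2 burnt)
  -> target ignites at step 6
Step 7: cell (1,0)='.' (+0 fires, +1 burnt)
  fire out at step 7

6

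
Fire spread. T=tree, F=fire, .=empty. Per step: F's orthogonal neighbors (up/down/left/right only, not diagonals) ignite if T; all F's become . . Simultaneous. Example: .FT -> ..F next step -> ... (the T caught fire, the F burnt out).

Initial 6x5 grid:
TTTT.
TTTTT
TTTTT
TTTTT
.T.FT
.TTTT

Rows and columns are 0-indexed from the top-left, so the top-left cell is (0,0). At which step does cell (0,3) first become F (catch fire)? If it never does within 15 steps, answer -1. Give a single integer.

Step 1: cell (0,3)='T' (+3 fires, +1 burnt)
Step 2: cell (0,3)='T' (+5 fires, +3 burnt)
Step 3: cell (0,3)='T' (+5 fires, +5 burnt)
Step 4: cell (0,3)='F' (+6 fires, +5 burnt)
  -> target ignites at step 4
Step 5: cell (0,3)='.' (+3 fires, +6 burnt)
Step 6: cell (0,3)='.' (+2 fires, +3 burnt)
Step 7: cell (0,3)='.' (+1 fires, +2 burnt)
Step 8: cell (0,3)='.' (+0 fires, +1 burnt)
  fire out at step 8

4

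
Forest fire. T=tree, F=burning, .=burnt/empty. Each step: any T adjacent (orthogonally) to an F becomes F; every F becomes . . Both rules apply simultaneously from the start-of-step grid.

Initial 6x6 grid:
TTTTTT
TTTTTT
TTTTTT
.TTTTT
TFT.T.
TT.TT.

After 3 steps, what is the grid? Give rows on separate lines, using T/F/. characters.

Step 1: 4 trees catch fire, 1 burn out
  TTTTTT
  TTTTTT
  TTTTTT
  .FTTTT
  F.F.T.
  TF.TT.
Step 2: 3 trees catch fire, 4 burn out
  TTTTTT
  TTTTTT
  TFTTTT
  ..FTTT
  ....T.
  F..TT.
Step 3: 4 trees catch fire, 3 burn out
  TTTTTT
  TFTTTT
  F.FTTT
  ...FTT
  ....T.
  ...TT.

TTTTTT
TFTTTT
F.FTTT
...FTT
....T.
...TT.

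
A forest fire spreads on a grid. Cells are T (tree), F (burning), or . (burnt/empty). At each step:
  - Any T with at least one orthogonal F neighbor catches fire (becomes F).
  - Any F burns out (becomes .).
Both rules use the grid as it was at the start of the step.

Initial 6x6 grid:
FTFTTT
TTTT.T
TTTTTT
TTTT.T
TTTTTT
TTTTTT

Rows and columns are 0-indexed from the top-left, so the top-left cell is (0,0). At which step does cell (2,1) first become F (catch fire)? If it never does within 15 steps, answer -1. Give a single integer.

Step 1: cell (2,1)='T' (+4 fires, +2 burnt)
Step 2: cell (2,1)='T' (+5 fires, +4 burnt)
Step 3: cell (2,1)='F' (+5 fires, +5 burnt)
  -> target ignites at step 3
Step 4: cell (2,1)='.' (+6 fires, +5 burnt)
Step 5: cell (2,1)='.' (+5 fires, +6 burnt)
Step 6: cell (2,1)='.' (+4 fires, +5 burnt)
Step 7: cell (2,1)='.' (+2 fires, +4 burnt)
Step 8: cell (2,1)='.' (+1 fires, +2 burnt)
Step 9: cell (2,1)='.' (+0 fires, +1 burnt)
  fire out at step 9

3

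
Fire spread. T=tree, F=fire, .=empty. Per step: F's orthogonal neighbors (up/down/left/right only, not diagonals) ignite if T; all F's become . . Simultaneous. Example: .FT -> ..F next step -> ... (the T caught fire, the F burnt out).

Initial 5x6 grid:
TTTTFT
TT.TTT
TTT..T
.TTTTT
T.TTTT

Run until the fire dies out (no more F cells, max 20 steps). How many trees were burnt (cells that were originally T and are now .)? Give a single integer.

Step 1: +3 fires, +1 burnt (F count now 3)
Step 2: +3 fires, +3 burnt (F count now 3)
Step 3: +2 fires, +3 burnt (F count now 2)
Step 4: +3 fires, +2 burnt (F count now 3)
Step 5: +4 fires, +3 burnt (F count now 4)
Step 6: +5 fires, +4 burnt (F count now 5)
Step 7: +2 fires, +5 burnt (F count now 2)
Step 8: +1 fires, +2 burnt (F count now 1)
Step 9: +0 fires, +1 burnt (F count now 0)
Fire out after step 9
Initially T: 24, now '.': 29
Total burnt (originally-T cells now '.'): 23

Answer: 23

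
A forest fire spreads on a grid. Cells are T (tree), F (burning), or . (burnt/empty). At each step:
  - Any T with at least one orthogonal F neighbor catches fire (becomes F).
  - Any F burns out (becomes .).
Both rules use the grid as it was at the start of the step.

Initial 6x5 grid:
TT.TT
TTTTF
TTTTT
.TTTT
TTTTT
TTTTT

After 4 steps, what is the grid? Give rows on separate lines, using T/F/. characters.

Step 1: 3 trees catch fire, 1 burn out
  TT.TF
  TTTF.
  TTTTF
  .TTTT
  TTTTT
  TTTTT
Step 2: 4 trees catch fire, 3 burn out
  TT.F.
  TTF..
  TTTF.
  .TTTF
  TTTTT
  TTTTT
Step 3: 4 trees catch fire, 4 burn out
  TT...
  TF...
  TTF..
  .TTF.
  TTTTF
  TTTTT
Step 4: 6 trees catch fire, 4 burn out
  TF...
  F....
  TF...
  .TF..
  TTTF.
  TTTTF

TF...
F....
TF...
.TF..
TTTF.
TTTTF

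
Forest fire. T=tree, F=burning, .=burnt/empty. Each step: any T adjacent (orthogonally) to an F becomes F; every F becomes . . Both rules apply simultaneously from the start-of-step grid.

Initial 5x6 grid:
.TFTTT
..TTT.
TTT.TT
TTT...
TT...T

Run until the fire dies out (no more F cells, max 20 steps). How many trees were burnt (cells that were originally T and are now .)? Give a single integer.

Answer: 17

Derivation:
Step 1: +3 fires, +1 burnt (F count now 3)
Step 2: +3 fires, +3 burnt (F count now 3)
Step 3: +4 fires, +3 burnt (F count now 4)
Step 4: +3 fires, +4 burnt (F count now 3)
Step 5: +3 fires, +3 burnt (F count now 3)
Step 6: +1 fires, +3 burnt (F count now 1)
Step 7: +0 fires, +1 burnt (F count now 0)
Fire out after step 7
Initially T: 18, now '.': 29
Total burnt (originally-T cells now '.'): 17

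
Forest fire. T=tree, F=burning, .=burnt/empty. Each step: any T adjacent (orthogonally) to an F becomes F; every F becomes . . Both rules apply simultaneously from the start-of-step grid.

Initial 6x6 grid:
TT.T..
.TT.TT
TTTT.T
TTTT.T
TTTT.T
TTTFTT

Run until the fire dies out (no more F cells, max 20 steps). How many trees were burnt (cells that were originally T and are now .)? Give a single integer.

Answer: 26

Derivation:
Step 1: +3 fires, +1 burnt (F count now 3)
Step 2: +4 fires, +3 burnt (F count now 4)
Step 3: +5 fires, +4 burnt (F count now 5)
Step 4: +4 fires, +5 burnt (F count now 4)
Step 5: +4 fires, +4 burnt (F count now 4)
Step 6: +3 fires, +4 burnt (F count now 3)
Step 7: +2 fires, +3 burnt (F count now 2)
Step 8: +1 fires, +2 burnt (F count now 1)
Step 9: +0 fires, +1 burnt (F count now 0)
Fire out after step 9
Initially T: 27, now '.': 35
Total burnt (originally-T cells now '.'): 26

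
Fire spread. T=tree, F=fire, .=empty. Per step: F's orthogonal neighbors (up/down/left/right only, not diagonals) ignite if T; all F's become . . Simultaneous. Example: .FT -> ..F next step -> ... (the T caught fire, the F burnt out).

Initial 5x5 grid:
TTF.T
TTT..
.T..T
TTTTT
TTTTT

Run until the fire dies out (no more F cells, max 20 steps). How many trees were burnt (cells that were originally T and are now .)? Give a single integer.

Step 1: +2 fires, +1 burnt (F count now 2)
Step 2: +2 fires, +2 burnt (F count now 2)
Step 3: +2 fires, +2 burnt (F count now 2)
Step 4: +1 fires, +2 burnt (F count now 1)
Step 5: +3 fires, +1 burnt (F count now 3)
Step 6: +3 fires, +3 burnt (F count now 3)
Step 7: +2 fires, +3 burnt (F count now 2)
Step 8: +2 fires, +2 burnt (F count now 2)
Step 9: +0 fires, +2 burnt (F count now 0)
Fire out after step 9
Initially T: 18, now '.': 24
Total burnt (originally-T cells now '.'): 17

Answer: 17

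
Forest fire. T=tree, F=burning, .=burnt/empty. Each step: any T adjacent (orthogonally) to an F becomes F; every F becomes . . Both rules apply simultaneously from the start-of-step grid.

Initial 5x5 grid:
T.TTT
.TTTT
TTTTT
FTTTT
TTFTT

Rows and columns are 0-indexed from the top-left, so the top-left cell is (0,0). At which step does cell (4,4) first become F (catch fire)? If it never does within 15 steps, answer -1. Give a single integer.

Step 1: cell (4,4)='T' (+6 fires, +2 burnt)
Step 2: cell (4,4)='F' (+4 fires, +6 burnt)
  -> target ignites at step 2
Step 3: cell (4,4)='.' (+4 fires, +4 burnt)
Step 4: cell (4,4)='.' (+3 fires, +4 burnt)
Step 5: cell (4,4)='.' (+2 fires, +3 burnt)
Step 6: cell (4,4)='.' (+1 fires, +2 burnt)
Step 7: cell (4,4)='.' (+0 fires, +1 burnt)
  fire out at step 7

2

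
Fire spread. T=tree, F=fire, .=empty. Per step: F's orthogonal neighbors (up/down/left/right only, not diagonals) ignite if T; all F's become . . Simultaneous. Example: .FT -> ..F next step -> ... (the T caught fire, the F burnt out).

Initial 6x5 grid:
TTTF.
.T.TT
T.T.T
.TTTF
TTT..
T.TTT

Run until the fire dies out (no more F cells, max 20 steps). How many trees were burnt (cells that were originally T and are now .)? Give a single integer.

Answer: 18

Derivation:
Step 1: +4 fires, +2 burnt (F count now 4)
Step 2: +3 fires, +4 burnt (F count now 3)
Step 3: +5 fires, +3 burnt (F count now 5)
Step 4: +2 fires, +5 burnt (F count now 2)
Step 5: +2 fires, +2 burnt (F count now 2)
Step 6: +2 fires, +2 burnt (F count now 2)
Step 7: +0 fires, +2 burnt (F count now 0)
Fire out after step 7
Initially T: 19, now '.': 29
Total burnt (originally-T cells now '.'): 18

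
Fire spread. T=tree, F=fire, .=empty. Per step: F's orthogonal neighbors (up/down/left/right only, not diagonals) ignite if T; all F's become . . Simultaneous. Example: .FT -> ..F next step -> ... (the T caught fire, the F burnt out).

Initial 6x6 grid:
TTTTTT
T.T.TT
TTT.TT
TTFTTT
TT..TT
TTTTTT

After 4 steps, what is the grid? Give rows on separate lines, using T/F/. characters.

Step 1: 3 trees catch fire, 1 burn out
  TTTTTT
  T.T.TT
  TTF.TT
  TF.FTT
  TT..TT
  TTTTTT
Step 2: 5 trees catch fire, 3 burn out
  TTTTTT
  T.F.TT
  TF..TT
  F...FT
  TF..TT
  TTTTTT
Step 3: 7 trees catch fire, 5 burn out
  TTFTTT
  T...TT
  F...FT
  .....F
  F...FT
  TFTTTT
Step 4: 9 trees catch fire, 7 burn out
  TF.FTT
  F...FT
  .....F
  ......
  .....F
  F.FTFT

TF.FTT
F...FT
.....F
......
.....F
F.FTFT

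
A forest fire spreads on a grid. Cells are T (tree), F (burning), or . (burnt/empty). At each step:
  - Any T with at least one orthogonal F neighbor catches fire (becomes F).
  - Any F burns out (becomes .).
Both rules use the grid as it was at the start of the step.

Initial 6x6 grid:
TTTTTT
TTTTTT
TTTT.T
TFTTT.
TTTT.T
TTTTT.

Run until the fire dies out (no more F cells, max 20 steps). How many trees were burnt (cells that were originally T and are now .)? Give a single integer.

Answer: 30

Derivation:
Step 1: +4 fires, +1 burnt (F count now 4)
Step 2: +7 fires, +4 burnt (F count now 7)
Step 3: +8 fires, +7 burnt (F count now 8)
Step 4: +4 fires, +8 burnt (F count now 4)
Step 5: +3 fires, +4 burnt (F count now 3)
Step 6: +2 fires, +3 burnt (F count now 2)
Step 7: +2 fires, +2 burnt (F count now 2)
Step 8: +0 fires, +2 burnt (F count now 0)
Fire out after step 8
Initially T: 31, now '.': 35
Total burnt (originally-T cells now '.'): 30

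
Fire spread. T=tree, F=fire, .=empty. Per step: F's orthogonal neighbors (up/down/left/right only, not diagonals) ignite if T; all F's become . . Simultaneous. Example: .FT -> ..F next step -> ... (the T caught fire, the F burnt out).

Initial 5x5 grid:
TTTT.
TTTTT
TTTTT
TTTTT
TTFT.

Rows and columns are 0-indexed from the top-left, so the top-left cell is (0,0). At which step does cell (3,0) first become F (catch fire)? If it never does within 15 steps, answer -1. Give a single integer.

Step 1: cell (3,0)='T' (+3 fires, +1 burnt)
Step 2: cell (3,0)='T' (+4 fires, +3 burnt)
Step 3: cell (3,0)='F' (+5 fires, +4 burnt)
  -> target ignites at step 3
Step 4: cell (3,0)='.' (+5 fires, +5 burnt)
Step 5: cell (3,0)='.' (+4 fires, +5 burnt)
Step 6: cell (3,0)='.' (+1 fires, +4 burnt)
Step 7: cell (3,0)='.' (+0 fires, +1 burnt)
  fire out at step 7

3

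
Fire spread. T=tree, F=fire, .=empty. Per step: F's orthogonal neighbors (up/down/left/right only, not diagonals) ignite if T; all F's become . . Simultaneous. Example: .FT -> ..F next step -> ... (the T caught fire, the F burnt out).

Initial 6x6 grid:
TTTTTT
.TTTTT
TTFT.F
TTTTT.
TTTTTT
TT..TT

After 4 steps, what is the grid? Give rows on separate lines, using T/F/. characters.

Step 1: 5 trees catch fire, 2 burn out
  TTTTTT
  .TFTTF
  TF.F..
  TTFTT.
  TTTTTT
  TT..TT
Step 2: 9 trees catch fire, 5 burn out
  TTFTTF
  .F.FF.
  F.....
  TF.FT.
  TTFTTT
  TT..TT
Step 3: 7 trees catch fire, 9 burn out
  TF.FF.
  ......
  ......
  F...F.
  TF.FTT
  TT..TT
Step 4: 4 trees catch fire, 7 burn out
  F.....
  ......
  ......
  ......
  F...FT
  TF..TT

F.....
......
......
......
F...FT
TF..TT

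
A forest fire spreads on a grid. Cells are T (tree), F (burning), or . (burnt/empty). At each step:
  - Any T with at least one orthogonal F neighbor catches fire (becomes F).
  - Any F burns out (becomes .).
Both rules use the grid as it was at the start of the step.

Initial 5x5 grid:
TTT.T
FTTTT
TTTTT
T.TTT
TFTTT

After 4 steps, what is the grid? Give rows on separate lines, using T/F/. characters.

Step 1: 5 trees catch fire, 2 burn out
  FTT.T
  .FTTT
  FTTTT
  T.TTT
  F.FTT
Step 2: 6 trees catch fire, 5 burn out
  .FT.T
  ..FTT
  .FTTT
  F.FTT
  ...FT
Step 3: 5 trees catch fire, 6 burn out
  ..F.T
  ...FT
  ..FTT
  ...FT
  ....F
Step 4: 3 trees catch fire, 5 burn out
  ....T
  ....F
  ...FT
  ....F
  .....

....T
....F
...FT
....F
.....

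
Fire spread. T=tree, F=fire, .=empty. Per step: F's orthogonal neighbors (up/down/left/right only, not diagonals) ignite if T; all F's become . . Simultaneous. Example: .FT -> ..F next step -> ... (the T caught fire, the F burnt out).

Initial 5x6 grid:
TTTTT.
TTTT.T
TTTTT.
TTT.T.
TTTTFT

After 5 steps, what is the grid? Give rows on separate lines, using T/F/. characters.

Step 1: 3 trees catch fire, 1 burn out
  TTTTT.
  TTTT.T
  TTTTT.
  TTT.F.
  TTTF.F
Step 2: 2 trees catch fire, 3 burn out
  TTTTT.
  TTTT.T
  TTTTF.
  TTT...
  TTF...
Step 3: 3 trees catch fire, 2 burn out
  TTTTT.
  TTTT.T
  TTTF..
  TTF...
  TF....
Step 4: 4 trees catch fire, 3 burn out
  TTTTT.
  TTTF.T
  TTF...
  TF....
  F.....
Step 5: 4 trees catch fire, 4 burn out
  TTTFT.
  TTF..T
  TF....
  F.....
  ......

TTTFT.
TTF..T
TF....
F.....
......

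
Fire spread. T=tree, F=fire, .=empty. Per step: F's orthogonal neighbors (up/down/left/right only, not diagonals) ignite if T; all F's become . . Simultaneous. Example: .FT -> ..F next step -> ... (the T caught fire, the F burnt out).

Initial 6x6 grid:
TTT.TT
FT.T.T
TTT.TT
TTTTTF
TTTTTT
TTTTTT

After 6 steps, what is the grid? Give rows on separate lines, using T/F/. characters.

Step 1: 6 trees catch fire, 2 burn out
  FTT.TT
  .F.T.T
  FTT.TF
  TTTTF.
  TTTTTF
  TTTTTT
Step 2: 8 trees catch fire, 6 burn out
  .FT.TT
  ...T.F
  .FT.F.
  FTTF..
  TTTTF.
  TTTTTF
Step 3: 8 trees catch fire, 8 burn out
  ..F.TF
  ...T..
  ..F...
  .FF...
  FTTF..
  TTTTF.
Step 4: 5 trees catch fire, 8 burn out
  ....F.
  ...T..
  ......
  ......
  .FF...
  FTTF..
Step 5: 2 trees catch fire, 5 burn out
  ......
  ...T..
  ......
  ......
  ......
  .FF...
Step 6: 0 trees catch fire, 2 burn out
  ......
  ...T..
  ......
  ......
  ......
  ......

......
...T..
......
......
......
......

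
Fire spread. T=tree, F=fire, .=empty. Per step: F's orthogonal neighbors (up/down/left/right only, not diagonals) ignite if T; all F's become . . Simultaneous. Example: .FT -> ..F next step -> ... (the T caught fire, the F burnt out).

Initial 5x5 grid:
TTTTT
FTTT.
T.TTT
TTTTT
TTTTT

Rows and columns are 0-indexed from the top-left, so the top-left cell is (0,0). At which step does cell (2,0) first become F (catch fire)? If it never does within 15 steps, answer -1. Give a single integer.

Step 1: cell (2,0)='F' (+3 fires, +1 burnt)
  -> target ignites at step 1
Step 2: cell (2,0)='.' (+3 fires, +3 burnt)
Step 3: cell (2,0)='.' (+5 fires, +3 burnt)
Step 4: cell (2,0)='.' (+4 fires, +5 burnt)
Step 5: cell (2,0)='.' (+4 fires, +4 burnt)
Step 6: cell (2,0)='.' (+2 fires, +4 burnt)
Step 7: cell (2,0)='.' (+1 fires, +2 burnt)
Step 8: cell (2,0)='.' (+0 fires, +1 burnt)
  fire out at step 8

1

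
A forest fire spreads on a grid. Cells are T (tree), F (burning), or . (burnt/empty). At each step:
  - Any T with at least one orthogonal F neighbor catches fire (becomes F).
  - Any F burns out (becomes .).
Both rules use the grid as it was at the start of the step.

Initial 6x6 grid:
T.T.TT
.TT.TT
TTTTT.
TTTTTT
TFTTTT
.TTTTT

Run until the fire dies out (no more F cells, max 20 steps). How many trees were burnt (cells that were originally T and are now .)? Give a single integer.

Step 1: +4 fires, +1 burnt (F count now 4)
Step 2: +5 fires, +4 burnt (F count now 5)
Step 3: +6 fires, +5 burnt (F count now 6)
Step 4: +5 fires, +6 burnt (F count now 5)
Step 5: +4 fires, +5 burnt (F count now 4)
Step 6: +1 fires, +4 burnt (F count now 1)
Step 7: +2 fires, +1 burnt (F count now 2)
Step 8: +1 fires, +2 burnt (F count now 1)
Step 9: +0 fires, +1 burnt (F count now 0)
Fire out after step 9
Initially T: 29, now '.': 35
Total burnt (originally-T cells now '.'): 28

Answer: 28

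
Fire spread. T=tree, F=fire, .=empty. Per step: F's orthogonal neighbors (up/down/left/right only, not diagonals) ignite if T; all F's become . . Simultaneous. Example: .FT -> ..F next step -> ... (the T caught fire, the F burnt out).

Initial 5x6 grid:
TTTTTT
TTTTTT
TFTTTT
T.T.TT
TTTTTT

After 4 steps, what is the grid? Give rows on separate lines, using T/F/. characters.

Step 1: 3 trees catch fire, 1 burn out
  TTTTTT
  TFTTTT
  F.FTTT
  T.T.TT
  TTTTTT
Step 2: 6 trees catch fire, 3 burn out
  TFTTTT
  F.FTTT
  ...FTT
  F.F.TT
  TTTTTT
Step 3: 6 trees catch fire, 6 burn out
  F.FTTT
  ...FTT
  ....FT
  ....TT
  FTFTTT
Step 4: 6 trees catch fire, 6 burn out
  ...FTT
  ....FT
  .....F
  ....FT
  .F.FTT

...FTT
....FT
.....F
....FT
.F.FTT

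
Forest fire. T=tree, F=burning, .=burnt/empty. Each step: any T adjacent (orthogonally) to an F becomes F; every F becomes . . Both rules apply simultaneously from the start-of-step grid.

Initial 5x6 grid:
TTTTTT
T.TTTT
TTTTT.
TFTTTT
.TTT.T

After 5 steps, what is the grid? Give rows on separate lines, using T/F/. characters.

Step 1: 4 trees catch fire, 1 burn out
  TTTTTT
  T.TTTT
  TFTTT.
  F.FTTT
  .FTT.T
Step 2: 4 trees catch fire, 4 burn out
  TTTTTT
  T.TTTT
  F.FTT.
  ...FTT
  ..FT.T
Step 3: 5 trees catch fire, 4 burn out
  TTTTTT
  F.FTTT
  ...FT.
  ....FT
  ...F.T
Step 4: 5 trees catch fire, 5 burn out
  FTFTTT
  ...FTT
  ....F.
  .....F
  .....T
Step 5: 4 trees catch fire, 5 burn out
  .F.FTT
  ....FT
  ......
  ......
  .....F

.F.FTT
....FT
......
......
.....F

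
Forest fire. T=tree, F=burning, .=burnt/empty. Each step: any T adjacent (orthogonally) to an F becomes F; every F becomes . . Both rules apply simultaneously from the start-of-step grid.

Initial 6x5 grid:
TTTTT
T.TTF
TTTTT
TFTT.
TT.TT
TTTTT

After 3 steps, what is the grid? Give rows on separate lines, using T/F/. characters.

Step 1: 7 trees catch fire, 2 burn out
  TTTTF
  T.TF.
  TFTTF
  F.FT.
  TF.TT
  TTTTT
Step 2: 8 trees catch fire, 7 burn out
  TTTF.
  T.F..
  F.FF.
  ...F.
  F..TT
  TFTTT
Step 3: 5 trees catch fire, 8 burn out
  TTF..
  F....
  .....
  .....
  ...FT
  F.FTT

TTF..
F....
.....
.....
...FT
F.FTT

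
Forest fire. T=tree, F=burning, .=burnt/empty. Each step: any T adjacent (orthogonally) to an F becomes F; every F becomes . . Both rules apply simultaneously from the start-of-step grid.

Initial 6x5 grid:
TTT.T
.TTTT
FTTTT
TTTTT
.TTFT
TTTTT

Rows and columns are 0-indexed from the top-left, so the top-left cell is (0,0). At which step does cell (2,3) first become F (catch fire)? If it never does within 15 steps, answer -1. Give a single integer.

Step 1: cell (2,3)='T' (+6 fires, +2 burnt)
Step 2: cell (2,3)='F' (+9 fires, +6 burnt)
  -> target ignites at step 2
Step 3: cell (2,3)='.' (+5 fires, +9 burnt)
Step 4: cell (2,3)='.' (+4 fires, +5 burnt)
Step 5: cell (2,3)='.' (+1 fires, +4 burnt)
Step 6: cell (2,3)='.' (+0 fires, +1 burnt)
  fire out at step 6

2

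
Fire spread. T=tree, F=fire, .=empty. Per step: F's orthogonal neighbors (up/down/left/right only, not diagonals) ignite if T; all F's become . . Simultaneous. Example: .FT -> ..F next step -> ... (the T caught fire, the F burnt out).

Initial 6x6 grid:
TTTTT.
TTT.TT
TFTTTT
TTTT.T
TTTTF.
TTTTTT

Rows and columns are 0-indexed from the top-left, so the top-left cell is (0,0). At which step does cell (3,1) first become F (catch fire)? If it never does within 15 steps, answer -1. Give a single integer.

Step 1: cell (3,1)='F' (+6 fires, +2 burnt)
  -> target ignites at step 1
Step 2: cell (3,1)='.' (+11 fires, +6 burnt)
Step 3: cell (3,1)='.' (+6 fires, +11 burnt)
Step 4: cell (3,1)='.' (+4 fires, +6 burnt)
Step 5: cell (3,1)='.' (+3 fires, +4 burnt)
Step 6: cell (3,1)='.' (+0 fires, +3 burnt)
  fire out at step 6

1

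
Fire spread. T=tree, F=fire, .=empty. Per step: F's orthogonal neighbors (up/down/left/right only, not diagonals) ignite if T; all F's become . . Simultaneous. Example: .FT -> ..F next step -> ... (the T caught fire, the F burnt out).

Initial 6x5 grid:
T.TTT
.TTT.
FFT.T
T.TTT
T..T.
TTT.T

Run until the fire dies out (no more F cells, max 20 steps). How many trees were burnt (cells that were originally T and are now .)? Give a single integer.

Step 1: +3 fires, +2 burnt (F count now 3)
Step 2: +3 fires, +3 burnt (F count now 3)
Step 3: +4 fires, +3 burnt (F count now 4)
Step 4: +4 fires, +4 burnt (F count now 4)
Step 5: +3 fires, +4 burnt (F count now 3)
Step 6: +0 fires, +3 burnt (F count now 0)
Fire out after step 6
Initially T: 19, now '.': 28
Total burnt (originally-T cells now '.'): 17

Answer: 17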